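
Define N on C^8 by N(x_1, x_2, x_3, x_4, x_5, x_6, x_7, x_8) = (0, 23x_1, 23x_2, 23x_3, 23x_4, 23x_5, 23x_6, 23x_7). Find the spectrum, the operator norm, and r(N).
sigma(N) = {0}; ||N|| = 23; r(N) = 0. (N is nilpotent with N^8 = 0.)

On C^8, N is a strictly lower-triangular matrix with 23 on the subdiagonal and zeros elsewhere, so its characteristic polynomial is lambda^8 and every eigenvalue is 0: sigma(N) = {0}. For the operator norm, N e_i = 23e_{i+1} for i = 1, ..., 7 and N e_8 = 0, so the singular values of N are 23 (with multiplicity 7) and 0; hence ||N|| = 23. The spectral radius r(N) = max|lambda| = 0. Note ||N|| > r(N) — characteristic of non-normal nilpotent operators. Indeed N^8 = 0.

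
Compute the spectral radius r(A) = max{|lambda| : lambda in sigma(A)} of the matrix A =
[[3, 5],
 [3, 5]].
r(A) = 8

The eigenvalues of A are the roots of its characteristic polynomial. With M = A (coefficients from the trace and determinant):
  p(λ) = det(λ I - M) = λ^2 - 8λ.
For λ^2 - 8λ the discriminant is 64. It is a perfect square (8^2), so the roots are rational: λ = (8 ± 8)/2 = 8, 0.
Thus the eigenvalues (to 4 decimals) are 8 (modulus 8); 0 (modulus 0). The spectral radius is the largest modulus: r(A) = 8. (Cross-check: r(A) ≤ ||A||_2 ≈ 8.2462; equality holds whenever A is normal, though it can also hold for some non-normal A.)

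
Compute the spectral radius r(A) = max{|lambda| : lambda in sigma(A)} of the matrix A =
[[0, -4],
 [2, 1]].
r(A) = sqrt(8) ≈ 2.8284

The eigenvalues of A are the roots of its characteristic polynomial. With M = A (coefficients from the trace and determinant):
  p(λ) = det(λ I - M) = λ^2 - λ + 8.
For λ^2 - λ + 8 the discriminant is -31. It is negative, so the roots are the complex-conjugate pair λ = 1/2 ± (sqrt(31)/2) i ≈ 0.5 ± 2.7839i. For a conjugate pair the product of the roots equals the constant term, so |λ|^2 = 8 and |λ| = sqrt(8) ≈ 2.8284.
Thus the eigenvalues (to 4 decimals) are 0.5 ± 2.7839i (modulus 2.8284). The spectral radius is the largest modulus: r(A) = sqrt(8) ≈ 2.8284. (Cross-check: r(A) ≤ ||A||_2 ≈ 4.1594; equality holds whenever A is normal, though it can also hold for some non-normal A.)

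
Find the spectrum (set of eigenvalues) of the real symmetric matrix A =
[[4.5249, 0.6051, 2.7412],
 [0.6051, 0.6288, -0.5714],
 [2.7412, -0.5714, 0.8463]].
sigma(A) ≈ {-1, 1, 6}

A is real symmetric, so its spectrum consists of real eigenvalues. Expanding the characteristic polynomial of the displayed matrix gives
  det(λ I - A) = p(λ) = λ^3 + (-6)λ^2 + (-1)λ + (6).
Solving p(λ) = 0 yields eigenvalues ≈ -1, 1, 6. (A is shown rounded to 4 decimals, so these recover the underlying integer eigenvalues to within that precision.)
Verification: the trace of A = 6 equals the sum of eigenvalues 6, and det(A) ≈ -5.9998 matches the eigenvalue product -6.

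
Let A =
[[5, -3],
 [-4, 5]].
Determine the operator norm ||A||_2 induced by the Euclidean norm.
||A||_2 = sqrt((75 + sqrt(4949))/2) ≈ 8.5249 (= sqrt(largest eigenvalue of A^T A))

||A||_2 = sigma_max(A) = sqrt(lambda_max(A^T A)). Form the symmetric matrix M = A^T A =
[[41, -35],
 [-35, 34]].
Its characteristic polynomial (trace, determinant of M give the coefficients) is
  p(λ) = det(λ I - M) = λ^2 - 75λ + 169.
For λ^2 - 75λ + 169 the discriminant is 4949. It is nonnegative but not a perfect square, so the roots are real and irrational: λ = (75 ± sqrt(4949))/2 ≈ 72.6746, 2.3254.
So the eigenvalues of A^T A are ≈ 2.3254, 72.6746 (all ≥ 0, as they must be for A^T A). The largest is λ_max = (75 + sqrt(4949))/2 ≈ 72.6746, hence ||A||_2 = sqrt(λ_max) = sqrt((75 + sqrt(4949))/2) ≈ 8.5249.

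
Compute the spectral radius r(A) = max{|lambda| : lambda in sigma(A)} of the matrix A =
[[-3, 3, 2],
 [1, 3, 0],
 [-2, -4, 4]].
r(A) ≈ 3.7599

The eigenvalues of A are the roots of its characteristic polynomial. With M = A (coefficients from the trace, the sum of principal 2x2 minors, and det A):
  p(λ) = det(λ I - M) = λ^3 - 4λ^2 - 8λ + 44.
No integer candidate from the rational root theorem (±divisors of 44) is a root, so the roots are irrational. The cubic discriminant is Δ = -12592 < 0, so there is one real root and a complex-conjugate pair. p(-4) = -52 and p(-3) = 5 have opposite signs, so a root lies in (-4, -3); Newton's method refines it to λ ≈ -3.1124. Dividing out (λ - (-3.1124)) leaves approximately λ^2 - 7.1124λ + 14.1369. For λ^2 - 7.1124λ + 14.1369 the discriminant is -5.961. It is negative, so the remaining roots are the complex-conjugate pair λ ≈ 3.5562 ± 1.2208i. Their product equals the constant term, so |λ|^2 ≈ 14.1369 and |λ| ≈ 3.7599.
Thus the eigenvalues (to 4 decimals) are -3.1124 (modulus 3.1124); 3.5562 ± 1.2208i (modulus 3.7599). The spectral radius is the largest modulus: r(A) ≈ 3.7599. (Cross-check: r(A) ≤ ||A||_2 ≈ 6.4901; equality holds whenever A is normal, though it can also hold for some non-normal A.)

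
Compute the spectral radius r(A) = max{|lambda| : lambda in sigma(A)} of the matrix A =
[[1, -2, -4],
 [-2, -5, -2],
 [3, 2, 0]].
r(A) = 4

The eigenvalues of A are the roots of its characteristic polynomial. With M = A (coefficients from the trace, the sum of principal 2x2 minors, and det A):
  p(λ) = det(λ I - M) = λ^3 + 4λ^2 + 7λ + 28.
By the rational root theorem any rational root is an integer divisor of 28. Testing λ = -4: p(-4) = -64 + 64 - 28 + 28 = 0, so λ = -4 is a root. Dividing out (λ + 4) leaves p(λ) = (λ + 4)(λ^2 + 7). For λ^2 + 7 the discriminant is -28. It is negative, so the roots are the complex-conjugate pair λ = 0 ± (sqrt(28)/2) i ≈ 0 ± 2.6458i. For a conjugate pair the product of the roots equals the constant term, so |λ|^2 = 7 and |λ| = sqrt(7) ≈ 2.6458.
Thus the eigenvalues (to 4 decimals) are 0 ± 2.6458i (modulus 2.6458); -4 (modulus 4). The spectral radius is the largest modulus: r(A) = 4. (Cross-check: r(A) ≤ ||A||_2 ≈ 7.0358; equality holds whenever A is normal, though it can also hold for some non-normal A.)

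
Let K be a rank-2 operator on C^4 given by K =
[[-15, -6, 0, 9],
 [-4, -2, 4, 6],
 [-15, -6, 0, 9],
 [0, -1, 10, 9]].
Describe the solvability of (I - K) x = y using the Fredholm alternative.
(I - K) is invertible (det(I - K) = -198 ≠ 0), so for every y in C^4 the equation (I - K) x = y has a unique solution.

K has rank 2 and factors as K = U V^T = u1 v1^T + u2 v2^T with u1 = (-3, 0, -3, 2), v1 = (3, 1, 2, 0), u2 = (3, 2, 3, 3), v2 = (-2, -1, 2, 3) (multiplying out reproduces the displayed K). The nonzero eigenvalues of U V^T coincide with those of the 2 x 2 matrix G = V^T U = [[v1·u1, v1·u2], [v2·u1, v2·u2]] = [[-15, 17], [6, 7]], and by the Sylvester determinant identity det(I_4 - U V^T) = det(I_2 - V^T U) = det([[16, -17], [-6, -6]]) = (16)(-6) - (-17)(-6) = -198. (Direct check: I - K =
[[16, 6, 0, -9],
 [4, 3, -4, -6],
 [15, 6, 1, -9],
 [0, 1, -10, -8]]
has determinant -198.) The finite-dimensional Fredholm alternative says: either (I - K) is invertible, or ker(I - K) ≠ {0} and then range(I - K) = ker((I - K)^*)^⊥, with dim ker(I - K) = dim ker((I - K)^*). Since det(I - K) ≠ 0, 1 is not an eigenvalue of K and ker(I - K) = {0}, so we are in the first case: for every y there is a unique x = (I - K)^(-1) y. (Explicitly, by the Woodbury identity, (I - U V^T)^(-1) = I + U (I_2 - G)^(-1) V^T.)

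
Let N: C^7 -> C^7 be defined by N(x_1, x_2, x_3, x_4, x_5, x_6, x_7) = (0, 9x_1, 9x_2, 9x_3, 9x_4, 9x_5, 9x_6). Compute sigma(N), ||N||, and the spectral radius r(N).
sigma(N) = {0}; ||N|| = 9; r(N) = 0. (N is nilpotent with N^7 = 0.)

On C^7, N is a strictly lower-triangular matrix with 9 on the subdiagonal and zeros elsewhere, so its characteristic polynomial is lambda^7 and every eigenvalue is 0: sigma(N) = {0}. For the operator norm, N e_i = 9e_{i+1} for i = 1, ..., 6 and N e_7 = 0, so the singular values of N are 9 (with multiplicity 6) and 0; hence ||N|| = 9. The spectral radius r(N) = max|lambda| = 0. Note ||N|| > r(N) — characteristic of non-normal nilpotent operators. Indeed N^7 = 0.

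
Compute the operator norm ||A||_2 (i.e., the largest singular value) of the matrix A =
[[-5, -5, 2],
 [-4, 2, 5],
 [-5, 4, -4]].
||A||_2 ≈ 8.4016 (= sqrt(largest eigenvalue of A^T A))

||A||_2 = sigma_max(A) = sqrt(lambda_max(A^T A)). Form the symmetric matrix M = A^T A =
[[66, -3, -10],
 [-3, 45, -16],
 [-10, -16, 45]].
Its characteristic polynomial (trace, sum of principal 2x2 minors, determinant of M give the coefficients) is
  p(λ) = det(λ I - M) = λ^3 - 156λ^2 + 7600λ - 110889.
No integer candidate from the rational root theorem (±divisors of 110889) is a root, so the roots are irrational. The cubic discriminant is Δ = 278237237 > 0, so there are three distinct real roots. p(26) = -1169 and p(27) = 270 have opposite signs, so a root lies in (26, 27); Newton's method refines it to λ ≈ 26.804. p(58) = 239 and p(59) = -146 have opposite signs, so a root lies in (58, 59); Newton's method refines it to λ ≈ 58.6086. p(70) = -289 and p(71) = 226 have opposite signs, so a root lies in (70, 71); Newton's method refines it to λ ≈ 70.5873. Check (Vieta): the three roots sum to 156, matching tr M = 156.
So the eigenvalues of A^T A are ≈ 26.804, 58.6086, 70.5873 (all ≥ 0, as they must be for A^T A). The largest is λ_max ≈ 70.5873, hence ||A||_2 = sqrt(λ_max) ≈ 8.4016.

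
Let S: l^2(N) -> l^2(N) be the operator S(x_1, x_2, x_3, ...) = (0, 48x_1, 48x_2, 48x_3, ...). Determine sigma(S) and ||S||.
sigma(S) = closed disk {z in C : |z| ≤ 48}; ||S|| = 48

Note S = 48·U where U is the unit right shift (U x)_k = x_{k-1} (with x_0 := 0); so ||S|| = 48||U|| and sigma(S) = 48·sigma(U). ||S x||^2 = sum_{k≥1} |48x_k|^2 = 2304||x||^2, so ||S|| = 48 and sigma(S) ⊂ {|z| ≤ 48}. For any |lambda| < 48, the equation (S - lambda I) x = 0 forces x_1 = 0, then 48x_k = lambda x_{k+1} ⇒ x = 0, so S has no eigenvalues. But (S - lambda I) is not surjective for |lambda| < 48: solving (S - lambda I) x = e_1 would require x_n proportional to (lambda/48)^(-n), which is not in l^2. So every |lambda| < 48 lies in the residual spectrum. The boundary |lambda| = 48 is in the approximate point spectrum (the spectrum is closed). Hence sigma(S) is the closed disk of radius 48.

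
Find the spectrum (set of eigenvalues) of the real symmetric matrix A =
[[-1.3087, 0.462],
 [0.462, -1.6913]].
sigma(A) ≈ {-2, -1}

A is real symmetric, so its spectrum consists of real eigenvalues. Expanding the characteristic polynomial of the displayed matrix gives
  det(λ I - A) = p(λ) = λ^2 + (3)λ + (2).
Solving p(λ) = 0 yields eigenvalues ≈ -2, -1. (A is shown rounded to 4 decimals, so these recover the underlying integer eigenvalues to within that precision.)
Verification: the trace of A = -3 equals the sum of eigenvalues -3, and det(A) ≈ 2.0000 matches the eigenvalue product 2.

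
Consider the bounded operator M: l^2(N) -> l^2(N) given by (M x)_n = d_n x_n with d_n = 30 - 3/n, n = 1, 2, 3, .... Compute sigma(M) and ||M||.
sigma(M) = {30 - 3/n : n ≥ 1} ∪ {30}; ||M|| = 30

A bounded diagonal operator on l^2 with diagonal entries d_n has spectrum equal to the closure of {d_n : n ≥ 1}: every d_n is an eigenvalue (with eigenvector e_n), so {d_n} ⊂ sigma(M); the spectrum is closed, so its closure is too; and for lambda not in the closure, (M - lambda I) has bounded inverse (the diagonal entries 1/(d_n - lambda) are bounded). For our sequence d_n = 30 - 3/n, n = 1, 2, 3, ...:
  - {d_n} = {30 - 3/n : n ≥ 1}; the only limit point is 30
  - closure = {30 - 3/n : n ≥ 1} ∪ {30}
For the norm: a diagonal operator has ||M|| = sup_n |d_n|. Here d_n = 30 - 3/n increases monotonically from d_1 = 27 toward 30, with all terms in [27, 30); so sup_n |d_n| = 30 (the supremum is the limit, not attained). So ||M|| = 30.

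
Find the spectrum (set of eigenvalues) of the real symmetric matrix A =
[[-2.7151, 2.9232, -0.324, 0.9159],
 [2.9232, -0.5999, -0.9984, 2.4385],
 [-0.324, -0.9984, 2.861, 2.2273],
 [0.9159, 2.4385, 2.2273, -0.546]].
sigma(A) ≈ {-5, -3, 3, 4}

A is real symmetric, so its spectrum consists of real eigenvalues. Expanding the characteristic polynomial of the displayed matrix gives
  det(λ I - A) = p(λ) = λ^4 + (1)λ^3 + (-29)λ^2 + (-9)λ + (180.0073).
Solving p(λ) = 0 yields eigenvalues ≈ -5, -3, 3, 4. (A is shown rounded to 4 decimals, so these recover the underlying integer eigenvalues to within that precision.)
Verification: the trace of A = -1 equals the sum of eigenvalues -1, and det(A) ≈ 180.0073 matches the eigenvalue product 180.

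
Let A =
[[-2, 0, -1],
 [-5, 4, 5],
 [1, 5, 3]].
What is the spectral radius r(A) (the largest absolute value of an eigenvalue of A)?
r(A) ≈ 8.71

The eigenvalues of A are the roots of its characteristic polynomial. With M = A (coefficients from the trace, the sum of principal 2x2 minors, and det A):
  p(λ) = det(λ I - M) = λ^3 - 5λ^2 - 26λ - 55.
No integer candidate from the rational root theorem (±divisors of 55) is a root, so the roots are irrational. The cubic discriminant is Δ = -150671 < 0, so there is one real root and a complex-conjugate pair. p(8) = -71 and p(9) = 35 have opposite signs, so a root lies in (8, 9); Newton's method refines it to λ ≈ 8.71. Dividing out (λ - (8.71)) leaves approximately λ^2 + 3.71λ + 6.3146. For λ^2 + 3.71λ + 6.3146 the discriminant is -11.4938. It is negative, so the remaining roots are the complex-conjugate pair λ ≈ -1.855 ± 1.6951i. Their product equals the constant term, so |λ|^2 ≈ 6.3146 and |λ| ≈ 2.5129.
Thus the eigenvalues (to 4 decimals) are 8.71 (modulus 8.71); -1.855 ± 1.6951i (modulus 2.5129). The spectral radius is the largest modulus: r(A) ≈ 8.71. (Cross-check: r(A) ≤ ||A||_2 ≈ 9.1817; equality holds whenever A is normal, though it can also hold for some non-normal A.)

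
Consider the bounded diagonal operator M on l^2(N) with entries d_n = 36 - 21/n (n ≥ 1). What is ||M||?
||M|| = 36

For a diagonal operator on l^2 with entries d_n, ||M|| = sup_n |d_n|. Here d_1 = 15, d_2 = 51/2, ..., and d_n = 36 - 21/n increases monotonically toward 36. All terms lie in [15, 36), so |d_n| = d_n and the supremum is the limit 36, which is not attained by any individual d_n. Hence ||M|| = 36.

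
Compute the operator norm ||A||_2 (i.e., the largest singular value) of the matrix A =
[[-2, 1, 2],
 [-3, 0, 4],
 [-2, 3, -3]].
||A||_2 ≈ 5.9068 (= sqrt(largest eigenvalue of A^T A))

||A||_2 = sigma_max(A) = sqrt(lambda_max(A^T A)). Form the symmetric matrix M = A^T A =
[[17, -8, -10],
 [-8, 10, -7],
 [-10, -7, 29]].
Its characteristic polynomial (trace, sum of principal 2x2 minors, determinant of M give the coefficients) is
  p(λ) = det(λ I - M) = λ^3 - 56λ^2 + 740λ - 121.
No integer candidate from the rational root theorem (±divisors of 121) is a root, so the roots are irrational. The cubic discriminant is Δ = 101240469 > 0, so there are three distinct real roots. p(0) = -121 and p(1) = 564 have opposite signs, so a root lies in (0, 1); Newton's method refines it to λ ≈ 0.1656. p(20) = 279 and p(21) = -16 have opposite signs, so a root lies in (20, 21); Newton's method refines it to λ ≈ 20.9447. p(34) = -393 and p(35) = 54 have opposite signs, so a root lies in (34, 35); Newton's method refines it to λ ≈ 34.8897. Check (Vieta): the three roots sum to 56, matching tr M = 56.
So the eigenvalues of A^T A are ≈ 0.1656, 20.9447, 34.8897 (all ≥ 0, as they must be for A^T A). The largest is λ_max ≈ 34.8897, hence ||A||_2 = sqrt(λ_max) ≈ 5.9068.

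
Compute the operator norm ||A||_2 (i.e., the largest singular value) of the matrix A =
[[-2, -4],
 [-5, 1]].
||A||_2 = sqrt((46 + sqrt(180))/2) ≈ 5.4505 (= sqrt(largest eigenvalue of A^T A))

||A||_2 = sigma_max(A) = sqrt(lambda_max(A^T A)). Form the symmetric matrix M = A^T A =
[[29, 3],
 [3, 17]].
Its characteristic polynomial (trace, determinant of M give the coefficients) is
  p(λ) = det(λ I - M) = λ^2 - 46λ + 484.
For λ^2 - 46λ + 484 the discriminant is 180. It is nonnegative but not a perfect square, so the roots are real and irrational: λ = (46 ± sqrt(180))/2 ≈ 29.7082, 16.2918.
So the eigenvalues of A^T A are ≈ 16.2918, 29.7082 (all ≥ 0, as they must be for A^T A). The largest is λ_max = (46 + sqrt(180))/2 ≈ 29.7082, hence ||A||_2 = sqrt(λ_max) = sqrt((46 + sqrt(180))/2) ≈ 5.4505.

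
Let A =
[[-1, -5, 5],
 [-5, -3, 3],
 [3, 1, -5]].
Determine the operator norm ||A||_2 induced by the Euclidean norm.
||A||_2 ≈ 10.5294 (= sqrt(largest eigenvalue of A^T A))

||A||_2 = sigma_max(A) = sqrt(lambda_max(A^T A)). Form the symmetric matrix M = A^T A =
[[35, 23, -35],
 [23, 35, -39],
 [-35, -39, 59]].
Its characteristic polynomial (trace, sum of principal 2x2 minors, determinant of M give the coefficients) is
  p(λ) = det(λ I - M) = λ^3 - 129λ^2 + 2080λ - 7744.
No integer candidate from the rational root theorem (±divisors of 7744) is a root, so the roots are irrational. The cubic discriminant is Δ = 5286619904 > 0, so there are three distinct real roots. p(5) = -444 and p(6) = 308 have opposite signs, so a root lies in (5, 6); Newton's method refines it to λ ≈ 5.5535. p(12) = 368 and p(13) = -308 have opposite signs, so a root lies in (12, 13); Newton's method refines it to λ ≈ 12.5774. p(110) = -8844 and p(111) = 1358 have opposite signs, so a root lies in (110, 111); Newton's method refines it to λ ≈ 110.8692. Check (Vieta): the three roots sum to 129, matching tr M = 129.
So the eigenvalues of A^T A are ≈ 5.5535, 12.5774, 110.8692 (all ≥ 0, as they must be for A^T A). The largest is λ_max ≈ 110.8692, hence ||A||_2 = sqrt(λ_max) ≈ 10.5294.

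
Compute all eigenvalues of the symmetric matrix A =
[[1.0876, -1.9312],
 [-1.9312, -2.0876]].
sigma(A) ≈ {-3, 2}

A is real symmetric, so its spectrum consists of real eigenvalues. Expanding the characteristic polynomial of the displayed matrix gives
  det(λ I - A) = p(λ) = λ^2 + (1)λ + (-6).
Solving p(λ) = 0 yields eigenvalues ≈ -3, 2. (A is shown rounded to 4 decimals, so these recover the underlying integer eigenvalues to within that precision.)
Verification: the trace of A = -1 equals the sum of eigenvalues -1, and det(A) ≈ -6.0000 matches the eigenvalue product -6.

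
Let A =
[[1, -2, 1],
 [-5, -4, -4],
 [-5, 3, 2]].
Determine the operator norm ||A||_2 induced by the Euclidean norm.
||A||_2 ≈ 7.6443 (= sqrt(largest eigenvalue of A^T A))

||A||_2 = sigma_max(A) = sqrt(lambda_max(A^T A)). Form the symmetric matrix M = A^T A =
[[51, 3, 11],
 [3, 29, 20],
 [11, 20, 21]].
Its characteristic polynomial (trace, sum of principal 2x2 minors, determinant of M give the coefficients) is
  p(λ) = det(λ I - M) = λ^3 - 101λ^2 + 2629λ - 8281.
No integer candidate from the rational root theorem (±divisors of 8281) is a root, so the roots are irrational. The cubic discriminant is Δ = 1422840496 > 0, so there are three distinct real roots. p(3) = -1276 and p(4) = 683 have opposite signs, so a root lies in (3, 4); Newton's method refines it to λ ≈ 3.6407. p(38) = 649 and p(39) = -52 have opposite signs, so a root lies in (38, 39); Newton's method refines it to λ ≈ 38.9243. p(58) = -451 and p(59) = 628 have opposite signs, so a root lies in (58, 59); Newton's method refines it to λ ≈ 58.4349. Check (Vieta): the three roots sum to 101, matching tr M = 101.
So the eigenvalues of A^T A are ≈ 3.6407, 38.9243, 58.4349 (all ≥ 0, as they must be for A^T A). The largest is λ_max ≈ 58.4349, hence ||A||_2 = sqrt(λ_max) ≈ 7.6443.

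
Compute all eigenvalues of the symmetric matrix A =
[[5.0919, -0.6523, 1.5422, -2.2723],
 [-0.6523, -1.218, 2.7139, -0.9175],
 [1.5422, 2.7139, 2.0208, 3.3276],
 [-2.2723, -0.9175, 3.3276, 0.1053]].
sigma(A) ≈ {-5, 0, 5, 6}

A is real symmetric, so its spectrum consists of real eigenvalues. Expanding the characteristic polynomial of the displayed matrix gives
  det(λ I - A) = p(λ) = λ^4 + (-6)λ^3 + (-25)λ^2 + (150)λ + (-0.0017).
Solving p(λ) = 0 yields eigenvalues ≈ -5, 0, 5, 6. (A is shown rounded to 4 decimals, so these recover the underlying integer eigenvalues to within that precision.)
Verification: the trace of A = 6 equals the sum of eigenvalues 6, and det(A) ≈ -0.0017 matches the eigenvalue product 0.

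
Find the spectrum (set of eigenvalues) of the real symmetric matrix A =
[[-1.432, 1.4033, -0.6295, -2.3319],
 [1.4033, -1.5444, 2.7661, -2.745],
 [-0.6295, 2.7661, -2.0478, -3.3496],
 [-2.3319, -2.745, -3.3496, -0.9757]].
sigma(A) ≈ {-6, -4, -1, 5}

A is real symmetric, so its spectrum consists of real eigenvalues. Expanding the characteristic polynomial of the displayed matrix gives
  det(λ I - A) = p(λ) = λ^4 + (6)λ^3 + (-21)λ^2 + (-146)λ + (-120).
Solving p(λ) = 0 yields eigenvalues ≈ -6, -4, -1, 5. (A is shown rounded to 4 decimals, so these recover the underlying integer eigenvalues to within that precision.)
Verification: the trace of A = -6 equals the sum of eigenvalues -6, and det(A) ≈ -120.0008 matches the eigenvalue product -120.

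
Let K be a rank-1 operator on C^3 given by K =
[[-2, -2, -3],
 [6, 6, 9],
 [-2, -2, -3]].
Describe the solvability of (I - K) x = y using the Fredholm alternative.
(I - K) is singular (det(I - K) = 0, i.e. 1 ∈ sigma(K)). (I - K) x = y is solvable iff y ⊥ ker((I - K)^*) = span{(-2, -2, -3)}, i.e. iff -2y_1 - 2y_2 - 3y_3 = 0. When solvable, the solutions are x = y + c·(1, -3, 1), c arbitrary (ker(I - K) = span{(1, -3, 1)}, dimension 1).

K has rank 1, so it is an outer product K = u v^T: every row of K is a multiple of one row vector. Reading off the entries, u = (1, -3, 1) and v = (-2, -2, -3) (row i of K equals u_i·v^T). A rank-one matrix u v^T satisfies K u = u (v·u) and kills the (2)-dimensional subspace v^⊥, so its characteristic polynomial is lambda^2 (lambda - v·u) with v·u = tr K = 1. Hence the eigenvalues of I - K are 1 (multiplicity 2) and 1 - (1) = 0, so det(I - K) = 0. (Direct check: I - K =
[[3, 2, 3],
 [-6, -5, -9],
 [2, 2, 4]]
has determinant 0.) So 1 is an eigenvalue of K and (I - K) is not invertible. The finite-dimensional Fredholm alternative says: either (I - K) is invertible, or ker(I - K) ≠ {0} and then range(I - K) = ker((I - K)^*)^⊥, with dim ker(I - K) = dim ker((I - K)^*). We are in the second case, so we need both kernels. Kernel of I - K: (I - K) u = u - u (v·u) = u - u = 0, so ker(I - K) = span{u} = span{(1, -3, 1)} (it is exactly 1-dimensional because rank(I - K) = 2). Kernel of the adjoint: K is real, so (I - K)^* = I - K^T = I - v u^T, and (I - v u^T) v = v - v (u·v) = 0; hence ker((I - K)^*) = span{v} = span{(-2, -2, -3)}. Therefore (I - K) x = y is solvable iff <y, v> = 0, i.e. iff -2y_1 - 2y_2 - 3y_3 = 0. When this holds, K y = u (v·y) = 0, so (I - K) y = y and x = y is a particular solution; the full solution set is the line x = y + c·u = y + c·(1, -3, 1), c ∈ C.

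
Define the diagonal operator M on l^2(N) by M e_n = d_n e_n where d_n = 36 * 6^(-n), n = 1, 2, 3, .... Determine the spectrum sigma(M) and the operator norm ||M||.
sigma(M) = {36 * 6^(-n) : n ≥ 1} ∪ {0}; ||M|| = 6

A bounded diagonal operator on l^2 with diagonal entries d_n has spectrum equal to the closure of {d_n : n ≥ 1}: every d_n is an eigenvalue (with eigenvector e_n), so {d_n} ⊂ sigma(M); the spectrum is closed, so its closure is too; and for lambda not in the closure, (M - lambda I) has bounded inverse (the diagonal entries 1/(d_n - lambda) are bounded). For our sequence d_n = 36 * 6^(-n), n = 1, 2, 3, ...:
  - {d_n} = {36 * 6^(-n) : n ≥ 1}; the only limit point is 0
  - closure = {36 * 6^(-n) : n ≥ 1} ∪ {0}
For the norm: a diagonal operator has ||M|| = sup_n |d_n|. Here d_n = 36 * 6^(-n) is positive and decreasing, so sup_n |d_n| = d_1 = 36/6 = 6. So ||M|| = 6.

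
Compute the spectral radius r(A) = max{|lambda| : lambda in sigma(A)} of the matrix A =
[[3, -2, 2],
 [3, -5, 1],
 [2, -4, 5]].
r(A) ≈ 5.1441

The eigenvalues of A are the roots of its characteristic polynomial. With M = A (coefficients from the trace, the sum of principal 2x2 minors, and det A):
  p(λ) = det(λ I - M) = λ^3 - 3λ^2 - 19λ + 41.
No integer candidate from the rational root theorem (±divisors of 41) is a root, so the roots are irrational. The cubic discriminant is Δ = 31792 > 0, so there are three distinct real roots. p(-5) = -64 and p(-4) = 5 have opposite signs, so a root lies in (-5, -4); Newton's method refines it to λ ≈ -4.0919. p(1) = 20 and p(2) = -1 have opposite signs, so a root lies in (1, 2); Newton's method refines it to λ ≈ 1.9478. p(5) = -4 and p(6) = 35 have opposite signs, so a root lies in (5, 6); Newton's method refines it to λ ≈ 5.1441. Check (Vieta): the three roots sum to 3, matching tr M = 3.
Thus the eigenvalues (to 4 decimals) are -4.0919 (modulus 4.0919); 1.9478 (modulus 1.9478); 5.1441 (modulus 5.1441). The spectral radius is the largest modulus: r(A) ≈ 5.1441. (Cross-check: r(A) ≤ ||A||_2 ≈ 9.2797; equality holds whenever A is normal, though it can also hold for some non-normal A.)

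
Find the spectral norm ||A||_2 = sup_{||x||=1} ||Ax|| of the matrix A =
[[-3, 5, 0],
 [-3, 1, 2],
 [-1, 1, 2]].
||A||_2 ≈ 6.6531 (= sqrt(largest eigenvalue of A^T A))

||A||_2 = sigma_max(A) = sqrt(lambda_max(A^T A)). Form the symmetric matrix M = A^T A =
[[19, -19, -8],
 [-19, 27, 4],
 [-8, 4, 8]].
Its characteristic polynomial (trace, sum of principal 2x2 minors, determinant of M give the coefficients) is
  p(λ) = det(λ I - M) = λ^3 - 54λ^2 + 440λ - 400.
No integer candidate from the rational root theorem (±divisors of 400) is a root, so the roots are irrational. The cubic discriminant is Δ = 138611200 > 0, so there are three distinct real roots. p(1) = -13 and p(2) = 272 have opposite signs, so a root lies in (1, 2); Newton's method refines it to λ ≈ 1.039. p(8) = 176 and p(9) = -85 have opposite signs, so a root lies in (8, 9); Newton's method refines it to λ ≈ 8.6972. p(44) = -400 and p(45) = 1175 have opposite signs, so a root lies in (44, 45); Newton's method refines it to λ ≈ 44.2637. Check (Vieta): the three roots sum to 54, matching tr M = 54.
So the eigenvalues of A^T A are ≈ 1.039, 8.6972, 44.2637 (all ≥ 0, as they must be for A^T A). The largest is λ_max ≈ 44.2637, hence ||A||_2 = sqrt(λ_max) ≈ 6.6531.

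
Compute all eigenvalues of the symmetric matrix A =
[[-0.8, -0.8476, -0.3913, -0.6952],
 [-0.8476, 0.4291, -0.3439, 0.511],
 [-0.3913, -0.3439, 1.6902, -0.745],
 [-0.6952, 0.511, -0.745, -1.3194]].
sigma(A) ≈ {-2, -1, 1, 2}

A is real symmetric, so its spectrum consists of real eigenvalues. Expanding the characteristic polynomial of the displayed matrix gives
  det(λ I - A) = p(λ) = λ^4 + (0)λ^3 + (-5)λ^2 + (0)λ + (4).
Solving p(λ) = 0 yields eigenvalues ≈ -2, -1, 1, 2. (A is shown rounded to 4 decimals, so these recover the underlying integer eigenvalues to within that precision.)
Verification: the trace of A = 0 equals the sum of eigenvalues 0, and det(A) ≈ 4.0001 matches the eigenvalue product 4.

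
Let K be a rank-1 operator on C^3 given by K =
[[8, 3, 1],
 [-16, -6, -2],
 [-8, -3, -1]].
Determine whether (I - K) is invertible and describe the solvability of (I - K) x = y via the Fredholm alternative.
(I - K) is singular (det(I - K) = 0, i.e. 1 ∈ sigma(K)). (I - K) x = y is solvable iff y ⊥ ker((I - K)^*) = span{(8, 3, 1)}, i.e. iff 8y_1 + 3y_2 + y_3 = 0. When solvable, the solutions are x = y + c·(1, -2, -1), c arbitrary (ker(I - K) = span{(1, -2, -1)}, dimension 1).

K has rank 1, so it is an outer product K = u v^T: every row of K is a multiple of one row vector. Reading off the entries, u = (1, -2, -1) and v = (8, 3, 1) (row i of K equals u_i·v^T). A rank-one matrix u v^T satisfies K u = u (v·u) and kills the (2)-dimensional subspace v^⊥, so its characteristic polynomial is lambda^2 (lambda - v·u) with v·u = tr K = 1. Hence the eigenvalues of I - K are 1 (multiplicity 2) and 1 - (1) = 0, so det(I - K) = 0. (Direct check: I - K =
[[-7, -3, -1],
 [16, 7, 2],
 [8, 3, 2]]
has determinant 0.) So 1 is an eigenvalue of K and (I - K) is not invertible. The finite-dimensional Fredholm alternative says: either (I - K) is invertible, or ker(I - K) ≠ {0} and then range(I - K) = ker((I - K)^*)^⊥, with dim ker(I - K) = dim ker((I - K)^*). We are in the second case, so we need both kernels. Kernel of I - K: (I - K) u = u - u (v·u) = u - u = 0, so ker(I - K) = span{u} = span{(1, -2, -1)} (it is exactly 1-dimensional because rank(I - K) = 2). Kernel of the adjoint: K is real, so (I - K)^* = I - K^T = I - v u^T, and (I - v u^T) v = v - v (u·v) = 0; hence ker((I - K)^*) = span{v} = span{(8, 3, 1)}. Therefore (I - K) x = y is solvable iff <y, v> = 0, i.e. iff 8y_1 + 3y_2 + y_3 = 0. When this holds, K y = u (v·y) = 0, so (I - K) y = y and x = y is a particular solution; the full solution set is the line x = y + c·u = y + c·(1, -2, -1), c ∈ C.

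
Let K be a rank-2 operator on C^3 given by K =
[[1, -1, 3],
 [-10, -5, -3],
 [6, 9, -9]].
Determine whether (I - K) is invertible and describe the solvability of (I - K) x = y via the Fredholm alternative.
(I - K) is invertible (det(I - K) = 44 ≠ 0), so for every y in C^3 the equation (I - K) x = y has a unique solution.

K has rank 2 and factors as K = U V^T = u1 v1^T + u2 v2^T with u1 = (0, 3, -3), v1 = (-3, -2, 0), u2 = (1, -1, -3), v2 = (1, -1, 3) (multiplying out reproduces the displayed K). The nonzero eigenvalues of U V^T coincide with those of the 2 x 2 matrix G = V^T U = [[v1·u1, v1·u2], [v2·u1, v2·u2]] = [[-6, -1], [-12, -7]], and by the Sylvester determinant identity det(I_3 - U V^T) = det(I_2 - V^T U) = det([[7, 1], [12, 8]]) = (7)(8) - (1)(12) = 44. (Direct check: I - K =
[[0, 1, -3],
 [10, 6, 3],
 [-6, -9, 10]]
has determinant 44.) The finite-dimensional Fredholm alternative says: either (I - K) is invertible, or ker(I - K) ≠ {0} and then range(I - K) = ker((I - K)^*)^⊥, with dim ker(I - K) = dim ker((I - K)^*). Since det(I - K) ≠ 0, 1 is not an eigenvalue of K and ker(I - K) = {0}, so we are in the first case: for every y there is a unique x = (I - K)^(-1) y. (Explicitly, by the Woodbury identity, (I - U V^T)^(-1) = I + U (I_2 - G)^(-1) V^T.)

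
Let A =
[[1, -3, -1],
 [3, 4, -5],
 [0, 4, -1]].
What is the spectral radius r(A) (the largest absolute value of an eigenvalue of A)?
r(A) ≈ 5.3597

The eigenvalues of A are the roots of its characteristic polynomial. With M = A (coefficients from the trace, the sum of principal 2x2 minors, and det A):
  p(λ) = det(λ I - M) = λ^3 - 4λ^2 + 28λ + 5.
No integer candidate from the rational root theorem (±divisors of 5) is a root, so the roots are irrational. The cubic discriminant is Δ = -84739 < 0, so there is one real root and a complex-conjugate pair. p(-1) = -28 and p(0) = 5 have opposite signs, so a root lies in (-1, 0); Newton's method refines it to λ ≈ -0.1741. Dividing out (λ - (-0.1741)) leaves approximately λ^2 - 4.1741λ + 28.7265. For λ^2 - 4.1741λ + 28.7265 the discriminant is -97.4833. It is negative, so the remaining roots are the complex-conjugate pair λ ≈ 2.087 ± 4.9367i. Their product equals the constant term, so |λ|^2 ≈ 28.7265 and |λ| ≈ 5.3597.
Thus the eigenvalues (to 4 decimals) are -0.1741 (modulus 0.1741); 2.087 ± 4.9367i (modulus 5.3597). The spectral radius is the largest modulus: r(A) ≈ 5.3597. (Cross-check: r(A) ≤ ||A||_2 ≈ 7.8509; equality holds whenever A is normal, though it can also hold for some non-normal A.)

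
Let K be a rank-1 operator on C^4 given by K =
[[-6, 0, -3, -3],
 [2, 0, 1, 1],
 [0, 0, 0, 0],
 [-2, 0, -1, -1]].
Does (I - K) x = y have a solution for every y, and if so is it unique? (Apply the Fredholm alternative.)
(I - K) is invertible (det(I - K) = 8 ≠ 0), so for every y in C^4 the equation (I - K) x = y has a unique solution.

K has rank 1, so it is an outer product K = u v^T: every row of K is a multiple of one row vector. Reading off the entries, u = (3, -1, 0, 1) and v = (-2, 0, -1, -1) (row i of K equals u_i·v^T). A rank-one matrix u v^T satisfies K u = u (v·u) and kills the (3)-dimensional subspace v^⊥, so its characteristic polynomial is lambda^3 (lambda - v·u) with v·u = tr K = -7. Hence the eigenvalues of I - K are 1 (multiplicity 3) and 1 - (-7) = 8, so det(I - K) = 8. (Direct check: I - K =
[[7, 0, 3, 3],
 [-2, 1, -1, -1],
 [0, 0, 1, 0],
 [2, 0, 1, 2]]
has determinant 8.) The finite-dimensional Fredholm alternative says: either (I - K) is invertible, or ker(I - K) ≠ {0} and then range(I - K) = ker((I - K)^*)^⊥, with dim ker(I - K) = dim ker((I - K)^*). Since det(I - K) ≠ 0, 1 is not an eigenvalue of K and ker(I - K) = {0}, so we are in the first case: for every y there is a unique x = (I - K)^(-1) y. Explicitly, by the Sherman–Morrison formula, (I - u v^T)^(-1) = I + u v^T/(1 - v·u), i.e. (I - K)^(-1) = I + K/(8).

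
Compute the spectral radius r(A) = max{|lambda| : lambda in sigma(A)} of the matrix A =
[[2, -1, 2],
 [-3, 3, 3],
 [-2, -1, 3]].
r(A) ≈ 4.2925

The eigenvalues of A are the roots of its characteristic polynomial. With M = A (coefficients from the trace, the sum of principal 2x2 minors, and det A):
  p(λ) = det(λ I - M) = λ^3 - 8λ^2 + 25λ - 39.
No integer candidate from the rational root theorem (±divisors of 39) is a root, so the roots are irrational. The cubic discriminant is Δ = -3039 < 0, so there is one real root and a complex-conjugate pair. p(4) = -3 and p(5) = 11 have opposite signs, so a root lies in (4, 5); Newton's method refines it to λ ≈ 4.2925. Dividing out (λ - (4.2925)) leaves approximately λ^2 - 3.7075λ + 9.0856. For λ^2 - 3.7075λ + 9.0856 the discriminant is -22.5969. It is negative, so the remaining roots are the complex-conjugate pair λ ≈ 1.8537 ± 2.3768i. Their product equals the constant term, so |λ|^2 ≈ 9.0856 and |λ| ≈ 3.0142.
Thus the eigenvalues (to 4 decimals) are 4.2925 (modulus 4.2925); 1.8537 ± 2.3768i (modulus 3.0142). The spectral radius is the largest modulus: r(A) ≈ 4.2925. (Cross-check: r(A) ≤ ||A||_2 ≈ 5.8474; equality holds whenever A is normal, though it can also hold for some non-normal A.)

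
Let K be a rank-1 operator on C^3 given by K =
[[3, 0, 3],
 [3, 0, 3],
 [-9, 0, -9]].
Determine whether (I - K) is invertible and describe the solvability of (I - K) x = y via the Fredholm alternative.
(I - K) is invertible (det(I - K) = 7 ≠ 0), so for every y in C^3 the equation (I - K) x = y has a unique solution.

K has rank 1, so it is an outer product K = u v^T: every row of K is a multiple of one row vector. Reading off the entries, u = (-1, -1, 3) and v = (-3, 0, -3) (row i of K equals u_i·v^T). A rank-one matrix u v^T satisfies K u = u (v·u) and kills the (2)-dimensional subspace v^⊥, so its characteristic polynomial is lambda^2 (lambda - v·u) with v·u = tr K = -6. Hence the eigenvalues of I - K are 1 (multiplicity 2) and 1 - (-6) = 7, so det(I - K) = 7. (Direct check: I - K =
[[-2, 0, -3],
 [-3, 1, -3],
 [9, 0, 10]]
has determinant 7.) The finite-dimensional Fredholm alternative says: either (I - K) is invertible, or ker(I - K) ≠ {0} and then range(I - K) = ker((I - K)^*)^⊥, with dim ker(I - K) = dim ker((I - K)^*). Since det(I - K) ≠ 0, 1 is not an eigenvalue of K and ker(I - K) = {0}, so we are in the first case: for every y there is a unique x = (I - K)^(-1) y. Explicitly, by the Sherman–Morrison formula, (I - u v^T)^(-1) = I + u v^T/(1 - v·u), i.e. (I - K)^(-1) = I + K/(7).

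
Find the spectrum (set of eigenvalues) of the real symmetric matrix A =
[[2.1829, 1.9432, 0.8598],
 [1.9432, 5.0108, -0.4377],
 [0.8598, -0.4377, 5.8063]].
sigma(A) ≈ {1, 6} (6 with multiplicity 2)

A is real symmetric, so its spectrum consists of real eigenvalues. Expanding the characteristic polynomial of the displayed matrix gives
  det(λ I - A) = p(λ) = λ^3 + (-13)λ^2 + (48)λ + (-36).
Solving p(λ) = 0 yields eigenvalues ≈ 1, 6, 6. (A is shown rounded to 4 decimals, so these recover the underlying integer eigenvalues to within that precision.)
Verification: the trace of A = 13 equals the sum of eigenvalues 13, and det(A) ≈ 36.0000 matches the eigenvalue product 36.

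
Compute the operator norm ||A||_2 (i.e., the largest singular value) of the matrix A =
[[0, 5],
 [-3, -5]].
||A||_2 = sqrt((59 + sqrt(2581))/2) ≈ 7.4096 (= sqrt(largest eigenvalue of A^T A))

||A||_2 = sigma_max(A) = sqrt(lambda_max(A^T A)). Form the symmetric matrix M = A^T A =
[[9, 15],
 [15, 50]].
Its characteristic polynomial (trace, determinant of M give the coefficients) is
  p(λ) = det(λ I - M) = λ^2 - 59λ + 225.
For λ^2 - 59λ + 225 the discriminant is 2581. It is nonnegative but not a perfect square, so the roots are real and irrational: λ = (59 ± sqrt(2581))/2 ≈ 54.9018, 4.0982.
So the eigenvalues of A^T A are ≈ 4.0982, 54.9018 (all ≥ 0, as they must be for A^T A). The largest is λ_max = (59 + sqrt(2581))/2 ≈ 54.9018, hence ||A||_2 = sqrt(λ_max) = sqrt((59 + sqrt(2581))/2) ≈ 7.4096.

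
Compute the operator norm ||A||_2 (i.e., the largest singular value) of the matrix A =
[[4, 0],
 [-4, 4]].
||A||_2 = sqrt((48 + sqrt(1280))/2) ≈ 6.4721 (= sqrt(largest eigenvalue of A^T A))

||A||_2 = sigma_max(A) = sqrt(lambda_max(A^T A)). Form the symmetric matrix M = A^T A =
[[32, -16],
 [-16, 16]].
Its characteristic polynomial (trace, determinant of M give the coefficients) is
  p(λ) = det(λ I - M) = λ^2 - 48λ + 256.
For λ^2 - 48λ + 256 the discriminant is 1280. It is nonnegative but not a perfect square, so the roots are real and irrational: λ = (48 ± sqrt(1280))/2 ≈ 41.8885, 6.1115.
So the eigenvalues of A^T A are ≈ 6.1115, 41.8885 (all ≥ 0, as they must be for A^T A). The largest is λ_max = (48 + sqrt(1280))/2 ≈ 41.8885, hence ||A||_2 = sqrt(λ_max) = sqrt((48 + sqrt(1280))/2) ≈ 6.4721.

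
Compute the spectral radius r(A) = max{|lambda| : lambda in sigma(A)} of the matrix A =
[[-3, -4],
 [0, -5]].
r(A) = 5

The eigenvalues of A are the roots of its characteristic polynomial. With M = A (coefficients from the trace and determinant):
  p(λ) = det(λ I - M) = λ^2 + 8λ + 15.
For λ^2 + 8λ + 15 the discriminant is 4. It is a perfect square (2^2), so the roots are rational: λ = (-8 ± 2)/2 = -3, -5.
Thus the eigenvalues (to 4 decimals) are -3 (modulus 3); -5 (modulus 5). The spectral radius is the largest modulus: r(A) = 5. (Cross-check: r(A) ≤ ||A||_2 ≈ 6.7082; equality holds whenever A is normal, though it can also hold for some non-normal A.)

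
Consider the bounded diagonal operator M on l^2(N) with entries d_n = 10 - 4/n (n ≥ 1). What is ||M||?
||M|| = 10

For a diagonal operator on l^2 with entries d_n, ||M|| = sup_n |d_n|. Here d_1 = 6, d_2 = 8, ..., and d_n = 10 - 4/n increases monotonically toward 10. All terms lie in [6, 10), so |d_n| = d_n and the supremum is the limit 10, which is not attained by any individual d_n. Hence ||M|| = 10.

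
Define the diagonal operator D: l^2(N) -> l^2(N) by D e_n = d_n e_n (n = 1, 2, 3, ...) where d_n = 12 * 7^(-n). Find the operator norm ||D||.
||D|| = 12/7 (attained at n = 1)

For D diagonal, ||D|| = sup_n |d_n|. The sequence d_n = 12 * 7^(-n) is positive and strictly decreasing (ratio 7^(-1) < 1), so the supremum is d_1 = 12/7. Hence ||D|| = 12/7.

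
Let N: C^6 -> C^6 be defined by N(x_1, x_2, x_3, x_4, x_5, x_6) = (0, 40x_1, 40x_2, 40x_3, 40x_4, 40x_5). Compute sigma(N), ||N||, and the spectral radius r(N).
sigma(N) = {0}; ||N|| = 40; r(N) = 0. (N is nilpotent with N^6 = 0.)

On C^6, N is a strictly lower-triangular matrix with 40 on the subdiagonal and zeros elsewhere, so its characteristic polynomial is lambda^6 and every eigenvalue is 0: sigma(N) = {0}. For the operator norm, N e_i = 40e_{i+1} for i = 1, ..., 5 and N e_6 = 0, so the singular values of N are 40 (with multiplicity 5) and 0; hence ||N|| = 40. The spectral radius r(N) = max|lambda| = 0. Note ||N|| > r(N) — characteristic of non-normal nilpotent operators. Indeed N^6 = 0.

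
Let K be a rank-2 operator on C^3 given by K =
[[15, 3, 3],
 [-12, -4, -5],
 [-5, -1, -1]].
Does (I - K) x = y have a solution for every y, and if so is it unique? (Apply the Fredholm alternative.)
(I - K) is invertible (det(I - K) = -34 ≠ 0), so for every y in C^3 the equation (I - K) x = y has a unique solution.

K has rank 2 and factors as K = U V^T = u1 v1^T + u2 v2^T with u1 = (-3, 2, 1), v1 = (-3, 1, 2), u2 = (3, -3, -1), v2 = (2, 2, 3) (multiplying out reproduces the displayed K). The nonzero eigenvalues of U V^T coincide with those of the 2 x 2 matrix G = V^T U = [[v1·u1, v1·u2], [v2·u1, v2·u2]] = [[13, -14], [1, -3]], and by the Sylvester determinant identity det(I_3 - U V^T) = det(I_2 - V^T U) = det([[-12, 14], [-1, 4]]) = (-12)(4) - (14)(-1) = -34. (Direct check: I - K =
[[-14, -3, -3],
 [12, 5, 5],
 [5, 1, 2]]
has determinant -34.) The finite-dimensional Fredholm alternative says: either (I - K) is invertible, or ker(I - K) ≠ {0} and then range(I - K) = ker((I - K)^*)^⊥, with dim ker(I - K) = dim ker((I - K)^*). Since det(I - K) ≠ 0, 1 is not an eigenvalue of K and ker(I - K) = {0}, so we are in the first case: for every y there is a unique x = (I - K)^(-1) y. (Explicitly, by the Woodbury identity, (I - U V^T)^(-1) = I + U (I_2 - G)^(-1) V^T.)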